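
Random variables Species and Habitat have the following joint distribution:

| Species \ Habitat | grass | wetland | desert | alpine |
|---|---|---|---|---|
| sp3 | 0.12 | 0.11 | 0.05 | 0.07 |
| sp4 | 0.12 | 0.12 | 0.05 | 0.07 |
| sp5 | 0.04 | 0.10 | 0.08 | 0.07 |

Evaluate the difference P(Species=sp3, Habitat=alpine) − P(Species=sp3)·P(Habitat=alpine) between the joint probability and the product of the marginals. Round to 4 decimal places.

-0.0035

P(Species=sp3) = 0.12 + 0.11 + 0.05 + 0.07 = 0.35.
P(Habitat=alpine) = 0.07 + 0.07 + 0.07 = 0.21.
P(Species=sp3, Habitat=alpine) − P(Species=sp3)P(Habitat=alpine) = 0.07 − 0.35×0.21 = -0.0035.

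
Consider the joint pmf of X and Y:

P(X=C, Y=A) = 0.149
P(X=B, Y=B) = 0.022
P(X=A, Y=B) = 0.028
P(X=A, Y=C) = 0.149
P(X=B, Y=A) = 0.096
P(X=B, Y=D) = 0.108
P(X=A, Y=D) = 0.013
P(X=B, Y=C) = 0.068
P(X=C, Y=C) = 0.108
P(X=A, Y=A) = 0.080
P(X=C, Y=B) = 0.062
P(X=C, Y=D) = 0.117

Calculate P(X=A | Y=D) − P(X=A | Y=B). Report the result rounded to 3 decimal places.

-0.195

P(Y=D) = 0.013 + 0.108 + 0.117 = 0.238; P(X=A | Y=D) = 0.013/0.238 = 0.0546.
P(Y=B) = 0.028 + 0.022 + 0.062 = 0.112; P(X=A | Y=B) = 0.028/0.112 = 0.2500.
Difference = -0.195.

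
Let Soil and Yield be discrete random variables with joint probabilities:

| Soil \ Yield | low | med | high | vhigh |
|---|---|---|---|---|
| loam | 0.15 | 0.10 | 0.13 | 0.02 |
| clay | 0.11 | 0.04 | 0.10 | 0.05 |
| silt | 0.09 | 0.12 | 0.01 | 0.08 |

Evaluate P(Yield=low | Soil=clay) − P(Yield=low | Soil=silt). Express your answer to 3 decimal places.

P(Soil=clay) = 0.11 + 0.04 + 0.10 + 0.05 = 0.30; P(Yield=low | Soil=clay) = 0.11/0.30 = 0.3667.
P(Soil=silt) = 0.09 + 0.12 + 0.01 + 0.08 = 0.30; P(Yield=low | Soil=silt) = 0.09/0.30 = 0.3000.
Difference = 0.067.

0.067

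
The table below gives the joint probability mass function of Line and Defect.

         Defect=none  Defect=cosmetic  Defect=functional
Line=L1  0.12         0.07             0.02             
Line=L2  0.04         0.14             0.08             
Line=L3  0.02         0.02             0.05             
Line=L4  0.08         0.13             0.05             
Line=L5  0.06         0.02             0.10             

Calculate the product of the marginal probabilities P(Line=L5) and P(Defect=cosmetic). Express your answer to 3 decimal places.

0.068

P(Line=L5) = 0.06 + 0.02 + 0.10 = 0.18.
P(Defect=cosmetic) = 0.07 + 0.14 + 0.02 + 0.13 + 0.02 = 0.38.
Product: 0.18 × 0.38 = 0.068.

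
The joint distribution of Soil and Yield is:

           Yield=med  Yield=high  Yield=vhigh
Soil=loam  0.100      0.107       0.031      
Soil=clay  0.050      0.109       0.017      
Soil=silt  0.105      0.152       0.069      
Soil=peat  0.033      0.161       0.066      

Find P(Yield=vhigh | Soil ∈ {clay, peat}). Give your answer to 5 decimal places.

P(Soil=clay) = 0.050 + 0.109 + 0.017 = 0.176.
P(Soil=peat) = 0.033 + 0.161 + 0.066 = 0.260.
P(Soil ∈ {clay, peat}) = 0.176 + 0.260 = 0.436; P(Yield=vhigh, Soil ∈ {clay, peat}) = 0.017 + 0.066 = 0.083.
P(Yield=vhigh | Soil ∈ {clay, peat}) = 0.083/0.436 = 0.19037.

0.19037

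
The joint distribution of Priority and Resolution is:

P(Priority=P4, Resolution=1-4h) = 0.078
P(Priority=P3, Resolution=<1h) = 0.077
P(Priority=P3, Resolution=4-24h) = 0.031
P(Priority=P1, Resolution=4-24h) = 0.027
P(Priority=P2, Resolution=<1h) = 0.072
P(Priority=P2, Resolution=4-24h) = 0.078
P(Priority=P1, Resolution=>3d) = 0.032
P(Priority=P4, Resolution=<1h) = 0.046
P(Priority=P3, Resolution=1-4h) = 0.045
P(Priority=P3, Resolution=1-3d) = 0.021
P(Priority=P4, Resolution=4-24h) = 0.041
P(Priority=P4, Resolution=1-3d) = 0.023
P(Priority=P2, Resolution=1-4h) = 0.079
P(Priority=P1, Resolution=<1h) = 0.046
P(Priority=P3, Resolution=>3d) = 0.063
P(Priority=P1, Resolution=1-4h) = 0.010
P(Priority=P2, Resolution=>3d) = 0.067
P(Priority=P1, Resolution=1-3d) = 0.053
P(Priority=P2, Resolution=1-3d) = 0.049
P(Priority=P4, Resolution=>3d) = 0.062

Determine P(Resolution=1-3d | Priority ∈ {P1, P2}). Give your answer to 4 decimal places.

0.1988

P(Priority=P1) = 0.046 + 0.010 + 0.027 + 0.053 + 0.032 = 0.168.
P(Priority=P2) = 0.072 + 0.079 + 0.078 + 0.049 + 0.067 = 0.345.
P(Priority ∈ {P1, P2}) = 0.168 + 0.345 = 0.513; P(Resolution=1-3d, Priority ∈ {P1, P2}) = 0.053 + 0.049 = 0.102.
P(Resolution=1-3d | Priority ∈ {P1, P2}) = 0.102/0.513 = 0.1988.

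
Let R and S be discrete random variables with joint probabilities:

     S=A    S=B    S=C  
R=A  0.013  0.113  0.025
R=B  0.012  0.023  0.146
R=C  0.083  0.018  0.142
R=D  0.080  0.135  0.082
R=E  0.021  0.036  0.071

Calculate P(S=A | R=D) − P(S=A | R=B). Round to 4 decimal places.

0.2031

P(R=D) = 0.080 + 0.135 + 0.082 = 0.297; P(S=A | R=D) = 0.080/0.297 = 0.26936.
P(R=B) = 0.012 + 0.023 + 0.146 = 0.181; P(S=A | R=B) = 0.012/0.181 = 0.06630.
Difference = 0.2031.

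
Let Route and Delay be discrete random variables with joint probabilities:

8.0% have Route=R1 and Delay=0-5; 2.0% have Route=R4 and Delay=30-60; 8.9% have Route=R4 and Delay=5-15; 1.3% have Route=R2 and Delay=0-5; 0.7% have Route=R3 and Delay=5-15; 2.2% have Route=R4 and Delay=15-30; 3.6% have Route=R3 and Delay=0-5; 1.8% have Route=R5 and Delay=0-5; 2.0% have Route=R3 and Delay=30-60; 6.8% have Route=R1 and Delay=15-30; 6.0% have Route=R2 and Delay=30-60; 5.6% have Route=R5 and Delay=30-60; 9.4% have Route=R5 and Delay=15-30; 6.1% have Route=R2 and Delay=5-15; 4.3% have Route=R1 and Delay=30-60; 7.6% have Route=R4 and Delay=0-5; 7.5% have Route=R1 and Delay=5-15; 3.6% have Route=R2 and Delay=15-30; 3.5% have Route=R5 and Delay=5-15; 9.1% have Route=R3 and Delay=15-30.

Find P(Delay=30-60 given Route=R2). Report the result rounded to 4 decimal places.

P(Route=R2) = 0.013 + 0.061 + 0.036 + 0.060 = 0.170.
P(Delay=30-60 | Route=R2) = 0.060/0.170 = 0.3529.

0.3529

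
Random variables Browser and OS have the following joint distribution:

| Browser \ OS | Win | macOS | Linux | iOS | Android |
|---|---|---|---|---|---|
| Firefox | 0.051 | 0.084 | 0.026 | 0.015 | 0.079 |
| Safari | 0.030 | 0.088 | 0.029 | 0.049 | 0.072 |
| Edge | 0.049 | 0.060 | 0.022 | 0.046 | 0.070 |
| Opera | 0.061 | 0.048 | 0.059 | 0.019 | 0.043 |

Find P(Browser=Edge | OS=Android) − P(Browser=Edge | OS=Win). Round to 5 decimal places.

P(OS=Android) = 0.079 + 0.072 + 0.070 + 0.043 = 0.264; P(Browser=Edge | OS=Android) = 0.070/0.264 = 0.265152.
P(OS=Win) = 0.051 + 0.030 + 0.049 + 0.061 = 0.191; P(Browser=Edge | OS=Win) = 0.049/0.191 = 0.256545.
Difference = 0.00861.

0.00861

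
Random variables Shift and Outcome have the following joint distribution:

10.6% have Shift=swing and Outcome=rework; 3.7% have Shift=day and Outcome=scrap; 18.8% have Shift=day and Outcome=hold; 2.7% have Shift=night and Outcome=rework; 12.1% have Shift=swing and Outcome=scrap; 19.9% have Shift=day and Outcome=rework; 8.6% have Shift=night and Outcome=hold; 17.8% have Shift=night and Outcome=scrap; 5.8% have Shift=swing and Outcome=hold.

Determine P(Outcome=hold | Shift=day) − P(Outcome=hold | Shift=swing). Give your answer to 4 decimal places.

P(Shift=day) = 0.199 + 0.037 + 0.188 = 0.424; P(Outcome=hold | Shift=day) = 0.188/0.424 = 0.44340.
P(Shift=swing) = 0.106 + 0.121 + 0.058 = 0.285; P(Outcome=hold | Shift=swing) = 0.058/0.285 = 0.20351.
Difference = 0.2399.

0.2399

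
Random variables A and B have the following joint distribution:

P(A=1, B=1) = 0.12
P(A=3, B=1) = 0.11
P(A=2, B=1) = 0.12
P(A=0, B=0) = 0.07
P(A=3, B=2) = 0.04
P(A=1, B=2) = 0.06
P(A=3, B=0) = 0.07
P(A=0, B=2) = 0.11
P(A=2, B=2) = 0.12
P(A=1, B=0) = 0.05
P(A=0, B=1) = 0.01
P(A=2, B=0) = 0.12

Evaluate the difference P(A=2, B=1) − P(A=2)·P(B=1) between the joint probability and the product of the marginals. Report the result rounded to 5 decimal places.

P(A=2) = 0.12 + 0.12 + 0.12 = 0.36.
P(B=1) = 0.01 + 0.12 + 0.12 + 0.11 = 0.36.
P(A=2, B=1) − P(A=2)P(B=1) = 0.12 − 0.36×0.36 = -0.00960.

-0.00960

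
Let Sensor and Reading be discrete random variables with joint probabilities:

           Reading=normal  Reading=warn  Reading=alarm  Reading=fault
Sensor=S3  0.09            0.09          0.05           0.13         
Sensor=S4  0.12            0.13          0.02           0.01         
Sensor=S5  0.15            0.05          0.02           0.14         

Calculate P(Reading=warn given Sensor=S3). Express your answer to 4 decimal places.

0.2500

P(Sensor=S3) = 0.09 + 0.09 + 0.05 + 0.13 = 0.36.
P(Reading=warn | Sensor=S3) = 0.09/0.36 = 0.2500.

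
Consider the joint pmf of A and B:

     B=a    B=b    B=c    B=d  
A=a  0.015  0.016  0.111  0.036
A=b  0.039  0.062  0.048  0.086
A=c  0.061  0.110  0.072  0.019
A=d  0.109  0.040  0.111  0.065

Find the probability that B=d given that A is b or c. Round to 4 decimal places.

P(A=b) = 0.039 + 0.062 + 0.048 + 0.086 = 0.235.
P(A=c) = 0.061 + 0.110 + 0.072 + 0.019 = 0.262.
P(A ∈ {b, c}) = 0.235 + 0.262 = 0.497; P(B=d, A ∈ {b, c}) = 0.086 + 0.019 = 0.105.
P(B=d | A ∈ {b, c}) = 0.105/0.497 = 0.2113.

0.2113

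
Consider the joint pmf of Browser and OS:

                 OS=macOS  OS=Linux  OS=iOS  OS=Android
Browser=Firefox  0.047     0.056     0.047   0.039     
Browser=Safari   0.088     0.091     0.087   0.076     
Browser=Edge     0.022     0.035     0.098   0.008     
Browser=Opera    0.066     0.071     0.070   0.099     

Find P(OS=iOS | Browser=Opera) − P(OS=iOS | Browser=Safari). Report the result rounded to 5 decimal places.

-0.02563

P(Browser=Opera) = 0.066 + 0.071 + 0.070 + 0.099 = 0.306; P(OS=iOS | Browser=Opera) = 0.070/0.306 = 0.228758.
P(Browser=Safari) = 0.088 + 0.091 + 0.087 + 0.076 = 0.342; P(OS=iOS | Browser=Safari) = 0.087/0.342 = 0.254386.
Difference = -0.02563.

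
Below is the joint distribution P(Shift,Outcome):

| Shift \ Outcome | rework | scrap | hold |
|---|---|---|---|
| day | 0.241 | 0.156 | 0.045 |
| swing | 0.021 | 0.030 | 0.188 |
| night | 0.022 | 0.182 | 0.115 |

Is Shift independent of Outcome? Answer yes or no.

P(Shift=day) = 0.442 and P(Outcome=rework) = 0.284, so their product is 0.12553, but P(Shift=day, Outcome=rework) = 0.241. Since these differ, Shift and Outcome are not independent.

no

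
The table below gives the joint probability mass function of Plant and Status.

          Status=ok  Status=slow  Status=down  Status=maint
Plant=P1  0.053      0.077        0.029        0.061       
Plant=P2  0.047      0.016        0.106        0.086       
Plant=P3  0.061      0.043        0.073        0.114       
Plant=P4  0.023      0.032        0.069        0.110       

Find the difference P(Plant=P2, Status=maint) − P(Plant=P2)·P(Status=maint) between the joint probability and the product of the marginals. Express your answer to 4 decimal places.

P(Plant=P2) = 0.047 + 0.016 + 0.106 + 0.086 = 0.255.
P(Status=maint) = 0.061 + 0.086 + 0.114 + 0.110 = 0.371.
P(Plant=P2, Status=maint) − P(Plant=P2)P(Status=maint) = 0.086 − 0.255×0.371 = -0.0086.

-0.0086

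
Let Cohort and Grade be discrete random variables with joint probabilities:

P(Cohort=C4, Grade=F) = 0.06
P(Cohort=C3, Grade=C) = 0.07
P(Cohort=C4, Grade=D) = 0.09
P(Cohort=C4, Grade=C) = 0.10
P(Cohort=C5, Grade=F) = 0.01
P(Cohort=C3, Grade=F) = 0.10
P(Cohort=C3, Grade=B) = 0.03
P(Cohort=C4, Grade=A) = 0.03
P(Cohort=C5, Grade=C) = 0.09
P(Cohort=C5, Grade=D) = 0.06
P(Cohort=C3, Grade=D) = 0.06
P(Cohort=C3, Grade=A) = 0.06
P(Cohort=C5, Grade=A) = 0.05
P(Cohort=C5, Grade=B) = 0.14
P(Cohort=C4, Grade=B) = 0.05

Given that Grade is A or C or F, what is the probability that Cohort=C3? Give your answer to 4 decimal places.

P(Grade=A) = 0.06 + 0.03 + 0.05 = 0.14.
P(Grade=C) = 0.07 + 0.10 + 0.09 = 0.26.
P(Grade=F) = 0.10 + 0.06 + 0.01 = 0.17.
P(Grade ∈ {A, C, F}) = 0.14 + 0.26 + 0.17 = 0.57; P(Cohort=C3, Grade ∈ {A, C, F}) = 0.06 + 0.07 + 0.10 = 0.23.
P(Cohort=C3 | Grade ∈ {A, C, F}) = 0.23/0.57 = 0.4035.

0.4035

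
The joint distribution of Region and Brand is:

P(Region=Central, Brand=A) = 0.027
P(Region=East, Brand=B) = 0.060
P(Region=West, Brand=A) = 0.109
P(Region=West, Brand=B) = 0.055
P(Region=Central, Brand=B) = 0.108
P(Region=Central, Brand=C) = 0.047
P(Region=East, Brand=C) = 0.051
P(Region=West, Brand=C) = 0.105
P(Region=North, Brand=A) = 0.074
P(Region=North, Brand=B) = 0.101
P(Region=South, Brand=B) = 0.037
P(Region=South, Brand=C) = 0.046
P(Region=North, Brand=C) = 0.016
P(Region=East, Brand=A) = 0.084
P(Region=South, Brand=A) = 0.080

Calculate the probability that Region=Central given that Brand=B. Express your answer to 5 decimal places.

P(Brand=B) = 0.101 + 0.037 + 0.060 + 0.055 + 0.108 = 0.361.
P(Region=Central | Brand=B) = 0.108/0.361 = 0.29917.

0.29917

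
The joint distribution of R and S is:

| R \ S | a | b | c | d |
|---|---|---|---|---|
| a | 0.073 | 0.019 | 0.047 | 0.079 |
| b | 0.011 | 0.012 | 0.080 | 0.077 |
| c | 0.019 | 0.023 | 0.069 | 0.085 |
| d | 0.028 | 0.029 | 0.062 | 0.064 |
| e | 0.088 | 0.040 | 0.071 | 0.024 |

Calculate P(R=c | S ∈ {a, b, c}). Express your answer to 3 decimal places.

0.165

P(S=a) = 0.073 + 0.011 + 0.019 + 0.028 + 0.088 = 0.219.
P(S=b) = 0.019 + 0.012 + 0.023 + 0.029 + 0.040 = 0.123.
P(S=c) = 0.047 + 0.080 + 0.069 + 0.062 + 0.071 = 0.329.
P(S ∈ {a, b, c}) = 0.219 + 0.123 + 0.329 = 0.671; P(R=c, S ∈ {a, b, c}) = 0.019 + 0.023 + 0.069 = 0.111.
P(R=c | S ∈ {a, b, c}) = 0.111/0.671 = 0.165.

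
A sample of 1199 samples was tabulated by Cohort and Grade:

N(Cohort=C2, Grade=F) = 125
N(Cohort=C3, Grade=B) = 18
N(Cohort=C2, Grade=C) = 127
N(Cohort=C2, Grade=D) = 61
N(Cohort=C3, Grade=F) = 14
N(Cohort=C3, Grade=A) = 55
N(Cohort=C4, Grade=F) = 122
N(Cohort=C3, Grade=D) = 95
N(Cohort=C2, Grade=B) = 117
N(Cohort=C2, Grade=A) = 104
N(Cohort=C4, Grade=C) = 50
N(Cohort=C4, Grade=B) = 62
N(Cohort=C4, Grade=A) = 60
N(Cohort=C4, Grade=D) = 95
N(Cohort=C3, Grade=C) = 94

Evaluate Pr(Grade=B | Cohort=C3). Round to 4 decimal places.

Total with Cohort=C3: 55 + 18 + 94 + 95 + 14 = 276.
P(Grade=B | Cohort=C3) = 18/276 = 0.0652.

0.0652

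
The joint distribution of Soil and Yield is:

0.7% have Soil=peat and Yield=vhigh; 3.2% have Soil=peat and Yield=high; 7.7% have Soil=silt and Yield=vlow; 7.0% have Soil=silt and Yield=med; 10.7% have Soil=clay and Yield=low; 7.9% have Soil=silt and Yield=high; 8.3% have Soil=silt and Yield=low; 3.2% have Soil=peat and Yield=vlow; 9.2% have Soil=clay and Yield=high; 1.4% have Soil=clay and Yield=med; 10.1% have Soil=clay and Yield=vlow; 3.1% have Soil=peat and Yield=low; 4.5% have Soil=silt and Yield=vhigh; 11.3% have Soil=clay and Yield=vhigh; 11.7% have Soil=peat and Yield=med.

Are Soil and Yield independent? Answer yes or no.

no

P(Soil=peat) = 0.219 and P(Yield=med) = 0.201, so their product is 0.04402, but P(Soil=peat, Yield=med) = 0.117. Since these differ, Soil and Yield are not independent.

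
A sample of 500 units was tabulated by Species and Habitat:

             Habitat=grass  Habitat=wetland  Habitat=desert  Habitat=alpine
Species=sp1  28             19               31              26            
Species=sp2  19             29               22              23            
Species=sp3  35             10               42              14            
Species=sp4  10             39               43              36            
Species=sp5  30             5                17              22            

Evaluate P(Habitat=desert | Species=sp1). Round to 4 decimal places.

Total with Species=sp1: 28 + 19 + 31 + 26 = 104.
P(Habitat=desert | Species=sp1) = 31/104 = 0.2981.

0.2981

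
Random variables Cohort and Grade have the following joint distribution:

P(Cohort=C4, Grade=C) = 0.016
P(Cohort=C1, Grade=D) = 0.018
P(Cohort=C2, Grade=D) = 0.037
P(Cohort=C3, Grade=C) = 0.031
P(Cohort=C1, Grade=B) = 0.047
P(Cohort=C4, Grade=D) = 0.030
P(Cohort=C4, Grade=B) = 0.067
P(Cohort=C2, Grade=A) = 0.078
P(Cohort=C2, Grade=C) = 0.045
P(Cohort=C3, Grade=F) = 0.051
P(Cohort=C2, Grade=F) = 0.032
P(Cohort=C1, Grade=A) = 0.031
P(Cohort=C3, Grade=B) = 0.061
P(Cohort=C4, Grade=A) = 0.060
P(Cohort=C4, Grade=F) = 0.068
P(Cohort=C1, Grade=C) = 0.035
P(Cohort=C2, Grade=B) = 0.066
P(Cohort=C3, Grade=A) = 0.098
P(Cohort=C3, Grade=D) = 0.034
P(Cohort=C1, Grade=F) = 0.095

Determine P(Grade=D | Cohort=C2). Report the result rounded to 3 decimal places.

P(Cohort=C2) = 0.078 + 0.066 + 0.045 + 0.037 + 0.032 = 0.258.
P(Grade=D | Cohort=C2) = 0.037/0.258 = 0.143.

0.143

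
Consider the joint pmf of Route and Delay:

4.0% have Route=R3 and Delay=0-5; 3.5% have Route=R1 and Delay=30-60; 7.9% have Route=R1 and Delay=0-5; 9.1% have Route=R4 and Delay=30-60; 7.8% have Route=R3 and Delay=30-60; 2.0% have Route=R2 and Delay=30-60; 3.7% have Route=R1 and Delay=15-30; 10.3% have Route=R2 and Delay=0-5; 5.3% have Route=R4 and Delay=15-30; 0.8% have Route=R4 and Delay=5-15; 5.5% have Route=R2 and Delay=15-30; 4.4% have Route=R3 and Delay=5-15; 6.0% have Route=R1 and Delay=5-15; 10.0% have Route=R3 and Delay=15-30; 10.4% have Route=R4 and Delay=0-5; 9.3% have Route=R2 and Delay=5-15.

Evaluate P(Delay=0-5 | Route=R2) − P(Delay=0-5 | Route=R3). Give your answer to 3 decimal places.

0.227

P(Route=R2) = 0.103 + 0.093 + 0.055 + 0.020 = 0.271; P(Delay=0-5 | Route=R2) = 0.103/0.271 = 0.3801.
P(Route=R3) = 0.040 + 0.044 + 0.100 + 0.078 = 0.262; P(Delay=0-5 | Route=R3) = 0.040/0.262 = 0.1527.
Difference = 0.227.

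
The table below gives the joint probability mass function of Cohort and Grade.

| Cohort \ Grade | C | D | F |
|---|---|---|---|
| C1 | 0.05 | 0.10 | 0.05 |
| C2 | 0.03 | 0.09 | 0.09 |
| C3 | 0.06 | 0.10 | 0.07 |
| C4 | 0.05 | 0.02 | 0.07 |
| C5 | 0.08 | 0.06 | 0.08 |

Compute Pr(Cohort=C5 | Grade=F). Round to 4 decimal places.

0.2222

P(Grade=F) = 0.05 + 0.09 + 0.07 + 0.07 + 0.08 = 0.36.
P(Cohort=C5 | Grade=F) = 0.08/0.36 = 0.2222.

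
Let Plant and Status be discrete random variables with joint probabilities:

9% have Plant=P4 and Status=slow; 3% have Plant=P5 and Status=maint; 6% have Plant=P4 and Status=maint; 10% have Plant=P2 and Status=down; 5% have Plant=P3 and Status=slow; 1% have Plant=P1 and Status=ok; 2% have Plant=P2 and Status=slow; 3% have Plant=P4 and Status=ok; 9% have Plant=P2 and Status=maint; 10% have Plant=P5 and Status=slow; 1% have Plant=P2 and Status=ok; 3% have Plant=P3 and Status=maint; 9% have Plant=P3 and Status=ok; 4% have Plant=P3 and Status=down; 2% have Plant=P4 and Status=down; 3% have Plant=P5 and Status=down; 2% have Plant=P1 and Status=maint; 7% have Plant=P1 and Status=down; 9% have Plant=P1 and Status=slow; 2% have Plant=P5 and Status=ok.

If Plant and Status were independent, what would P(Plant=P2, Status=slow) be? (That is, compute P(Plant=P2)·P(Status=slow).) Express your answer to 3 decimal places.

P(Plant=P2) = 0.01 + 0.02 + 0.10 + 0.09 = 0.22.
P(Status=slow) = 0.09 + 0.02 + 0.05 + 0.09 + 0.10 = 0.35.
Product: 0.22 × 0.35 = 0.077.

0.077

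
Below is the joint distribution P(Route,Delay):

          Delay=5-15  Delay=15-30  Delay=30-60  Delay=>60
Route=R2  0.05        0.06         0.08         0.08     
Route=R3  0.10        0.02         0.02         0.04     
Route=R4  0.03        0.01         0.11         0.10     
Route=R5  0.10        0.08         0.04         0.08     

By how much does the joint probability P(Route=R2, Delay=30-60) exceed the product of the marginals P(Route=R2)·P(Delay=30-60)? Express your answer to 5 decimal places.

0.01250

P(Route=R2) = 0.05 + 0.06 + 0.08 + 0.08 = 0.27.
P(Delay=30-60) = 0.08 + 0.02 + 0.11 + 0.04 = 0.25.
P(Route=R2, Delay=30-60) − P(Route=R2)P(Delay=30-60) = 0.08 − 0.27×0.25 = 0.01250.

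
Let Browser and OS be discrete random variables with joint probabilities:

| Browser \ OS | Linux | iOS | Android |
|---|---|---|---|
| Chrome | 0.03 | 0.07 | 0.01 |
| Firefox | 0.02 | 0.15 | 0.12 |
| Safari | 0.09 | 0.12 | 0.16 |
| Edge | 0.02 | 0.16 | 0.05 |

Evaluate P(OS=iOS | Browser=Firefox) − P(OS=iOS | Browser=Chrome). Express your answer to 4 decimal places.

P(Browser=Firefox) = 0.02 + 0.15 + 0.12 = 0.29; P(OS=iOS | Browser=Firefox) = 0.15/0.29 = 0.51724.
P(Browser=Chrome) = 0.03 + 0.07 + 0.01 = 0.11; P(OS=iOS | Browser=Chrome) = 0.07/0.11 = 0.63636.
Difference = -0.1191.

-0.1191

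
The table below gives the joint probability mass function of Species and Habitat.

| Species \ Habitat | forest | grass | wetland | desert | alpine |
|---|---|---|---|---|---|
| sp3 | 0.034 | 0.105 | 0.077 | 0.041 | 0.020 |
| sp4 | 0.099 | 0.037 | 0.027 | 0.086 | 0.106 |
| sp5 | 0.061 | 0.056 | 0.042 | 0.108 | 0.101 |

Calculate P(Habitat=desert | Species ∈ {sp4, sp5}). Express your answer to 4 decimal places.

P(Species=sp4) = 0.099 + 0.037 + 0.027 + 0.086 + 0.106 = 0.355.
P(Species=sp5) = 0.061 + 0.056 + 0.042 + 0.108 + 0.101 = 0.368.
P(Species ∈ {sp4, sp5}) = 0.355 + 0.368 = 0.723; P(Habitat=desert, Species ∈ {sp4, sp5}) = 0.086 + 0.108 = 0.194.
P(Habitat=desert | Species ∈ {sp4, sp5}) = 0.194/0.723 = 0.2683.

0.2683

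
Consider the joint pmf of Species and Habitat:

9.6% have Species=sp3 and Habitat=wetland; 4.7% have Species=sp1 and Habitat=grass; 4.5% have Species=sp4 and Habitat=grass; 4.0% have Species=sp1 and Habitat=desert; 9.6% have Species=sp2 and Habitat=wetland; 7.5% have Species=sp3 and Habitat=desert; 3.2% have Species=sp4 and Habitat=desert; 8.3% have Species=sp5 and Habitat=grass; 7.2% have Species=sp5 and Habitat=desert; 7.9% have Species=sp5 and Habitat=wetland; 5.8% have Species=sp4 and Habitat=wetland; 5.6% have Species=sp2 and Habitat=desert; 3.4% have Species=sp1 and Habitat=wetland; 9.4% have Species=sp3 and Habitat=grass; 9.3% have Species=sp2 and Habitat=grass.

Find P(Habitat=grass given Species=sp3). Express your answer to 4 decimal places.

0.3547

P(Species=sp3) = 0.094 + 0.096 + 0.075 = 0.265.
P(Habitat=grass | Species=sp3) = 0.094/0.265 = 0.3547.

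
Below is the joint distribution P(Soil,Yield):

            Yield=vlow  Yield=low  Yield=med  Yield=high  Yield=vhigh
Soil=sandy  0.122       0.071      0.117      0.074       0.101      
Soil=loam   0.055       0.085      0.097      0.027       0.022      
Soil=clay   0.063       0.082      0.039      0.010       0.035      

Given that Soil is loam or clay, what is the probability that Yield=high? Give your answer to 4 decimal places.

P(Soil=loam) = 0.055 + 0.085 + 0.097 + 0.027 + 0.022 = 0.286.
P(Soil=clay) = 0.063 + 0.082 + 0.039 + 0.010 + 0.035 = 0.229.
P(Soil ∈ {loam, clay}) = 0.286 + 0.229 = 0.515; P(Yield=high, Soil ∈ {loam, clay}) = 0.027 + 0.010 = 0.037.
P(Yield=high | Soil ∈ {loam, clay}) = 0.037/0.515 = 0.0718.

0.0718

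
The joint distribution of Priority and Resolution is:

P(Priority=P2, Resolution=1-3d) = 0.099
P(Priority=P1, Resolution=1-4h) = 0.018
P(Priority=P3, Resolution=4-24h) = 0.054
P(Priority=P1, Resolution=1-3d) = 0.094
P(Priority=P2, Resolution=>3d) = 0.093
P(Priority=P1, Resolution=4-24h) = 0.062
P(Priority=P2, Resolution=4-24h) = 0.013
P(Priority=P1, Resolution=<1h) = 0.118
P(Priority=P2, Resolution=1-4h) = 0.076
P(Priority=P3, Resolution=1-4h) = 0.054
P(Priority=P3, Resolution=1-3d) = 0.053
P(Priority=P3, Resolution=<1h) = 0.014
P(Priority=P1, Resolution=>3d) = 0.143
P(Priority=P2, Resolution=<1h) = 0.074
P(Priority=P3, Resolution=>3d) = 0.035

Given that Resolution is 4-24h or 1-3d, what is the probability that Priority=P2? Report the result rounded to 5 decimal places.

0.29867

P(Resolution=4-24h) = 0.062 + 0.013 + 0.054 = 0.129.
P(Resolution=1-3d) = 0.094 + 0.099 + 0.053 = 0.246.
P(Resolution ∈ {4-24h, 1-3d}) = 0.129 + 0.246 = 0.375; P(Priority=P2, Resolution ∈ {4-24h, 1-3d}) = 0.013 + 0.099 = 0.112.
P(Priority=P2 | Resolution ∈ {4-24h, 1-3d}) = 0.112/0.375 = 0.29867.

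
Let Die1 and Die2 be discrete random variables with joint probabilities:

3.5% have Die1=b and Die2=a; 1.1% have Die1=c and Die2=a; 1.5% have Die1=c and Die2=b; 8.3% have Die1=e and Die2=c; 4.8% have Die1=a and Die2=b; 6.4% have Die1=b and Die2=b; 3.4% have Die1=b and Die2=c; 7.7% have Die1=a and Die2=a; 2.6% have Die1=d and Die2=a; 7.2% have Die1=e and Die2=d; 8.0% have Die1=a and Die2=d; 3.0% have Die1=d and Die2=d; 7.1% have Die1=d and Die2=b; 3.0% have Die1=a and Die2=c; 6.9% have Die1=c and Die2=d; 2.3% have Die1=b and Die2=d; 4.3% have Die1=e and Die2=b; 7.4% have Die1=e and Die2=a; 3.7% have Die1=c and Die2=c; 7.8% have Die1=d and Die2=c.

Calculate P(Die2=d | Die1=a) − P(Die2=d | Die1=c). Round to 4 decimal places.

-0.1823

P(Die1=a) = 0.077 + 0.048 + 0.030 + 0.080 = 0.235; P(Die2=d | Die1=a) = 0.080/0.235 = 0.34043.
P(Die1=c) = 0.011 + 0.015 + 0.037 + 0.069 = 0.132; P(Die2=d | Die1=c) = 0.069/0.132 = 0.52273.
Difference = -0.1823.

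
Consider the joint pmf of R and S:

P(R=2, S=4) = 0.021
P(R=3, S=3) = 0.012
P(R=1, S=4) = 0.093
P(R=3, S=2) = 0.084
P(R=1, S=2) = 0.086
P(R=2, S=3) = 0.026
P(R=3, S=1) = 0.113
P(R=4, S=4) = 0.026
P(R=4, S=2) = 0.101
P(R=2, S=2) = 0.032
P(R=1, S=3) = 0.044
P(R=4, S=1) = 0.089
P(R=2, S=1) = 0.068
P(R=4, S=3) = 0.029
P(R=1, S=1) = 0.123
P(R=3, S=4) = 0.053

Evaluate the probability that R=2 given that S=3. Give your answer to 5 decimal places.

P(S=3) = 0.044 + 0.026 + 0.012 + 0.029 = 0.111.
P(R=2 | S=3) = 0.026/0.111 = 0.23423.

0.23423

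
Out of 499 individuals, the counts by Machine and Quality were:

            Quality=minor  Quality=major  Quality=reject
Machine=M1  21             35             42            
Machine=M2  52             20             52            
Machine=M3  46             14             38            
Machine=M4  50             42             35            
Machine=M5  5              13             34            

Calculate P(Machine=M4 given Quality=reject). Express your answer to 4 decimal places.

0.1741

Total with Quality=reject: 42 + 52 + 38 + 35 + 34 = 201.
P(Machine=M4 | Quality=reject) = 35/201 = 0.1741.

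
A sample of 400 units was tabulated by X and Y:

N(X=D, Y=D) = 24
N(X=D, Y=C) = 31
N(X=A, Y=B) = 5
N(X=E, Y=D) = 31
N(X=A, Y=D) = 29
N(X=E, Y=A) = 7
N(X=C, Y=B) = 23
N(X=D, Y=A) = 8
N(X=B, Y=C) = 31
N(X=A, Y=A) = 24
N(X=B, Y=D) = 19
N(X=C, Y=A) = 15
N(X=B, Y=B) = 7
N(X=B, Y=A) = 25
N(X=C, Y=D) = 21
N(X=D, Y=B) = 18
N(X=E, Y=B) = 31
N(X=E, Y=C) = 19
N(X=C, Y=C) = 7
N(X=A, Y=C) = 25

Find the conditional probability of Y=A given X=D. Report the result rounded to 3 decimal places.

Total with X=D: 8 + 18 + 31 + 24 = 81.
P(Y=A | X=D) = 8/81 = 0.099.

0.099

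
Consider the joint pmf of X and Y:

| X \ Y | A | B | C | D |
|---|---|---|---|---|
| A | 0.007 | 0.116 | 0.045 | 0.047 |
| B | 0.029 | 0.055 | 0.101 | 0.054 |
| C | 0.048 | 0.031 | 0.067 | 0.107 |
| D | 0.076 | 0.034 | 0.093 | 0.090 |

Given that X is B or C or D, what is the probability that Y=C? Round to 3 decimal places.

0.332

P(X=B) = 0.029 + 0.055 + 0.101 + 0.054 = 0.239.
P(X=C) = 0.048 + 0.031 + 0.067 + 0.107 = 0.253.
P(X=D) = 0.076 + 0.034 + 0.093 + 0.090 = 0.293.
P(X ∈ {B, C, D}) = 0.239 + 0.253 + 0.293 = 0.785; P(Y=C, X ∈ {B, C, D}) = 0.101 + 0.067 + 0.093 = 0.261.
P(Y=C | X ∈ {B, C, D}) = 0.261/0.785 = 0.332.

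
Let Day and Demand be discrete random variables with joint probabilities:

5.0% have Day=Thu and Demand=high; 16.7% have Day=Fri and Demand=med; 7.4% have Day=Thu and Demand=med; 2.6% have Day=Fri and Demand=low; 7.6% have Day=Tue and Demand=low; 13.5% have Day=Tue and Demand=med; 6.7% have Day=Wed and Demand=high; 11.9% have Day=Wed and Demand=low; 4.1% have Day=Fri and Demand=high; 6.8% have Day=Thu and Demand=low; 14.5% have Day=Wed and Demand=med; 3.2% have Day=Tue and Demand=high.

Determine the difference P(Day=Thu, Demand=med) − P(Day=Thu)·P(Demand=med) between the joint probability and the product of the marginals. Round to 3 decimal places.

P(Day=Thu) = 0.068 + 0.074 + 0.050 = 0.192.
P(Demand=med) = 0.135 + 0.145 + 0.074 + 0.167 = 0.521.
P(Day=Thu, Demand=med) − P(Day=Thu)P(Demand=med) = 0.074 − 0.192×0.521 = -0.026.

-0.026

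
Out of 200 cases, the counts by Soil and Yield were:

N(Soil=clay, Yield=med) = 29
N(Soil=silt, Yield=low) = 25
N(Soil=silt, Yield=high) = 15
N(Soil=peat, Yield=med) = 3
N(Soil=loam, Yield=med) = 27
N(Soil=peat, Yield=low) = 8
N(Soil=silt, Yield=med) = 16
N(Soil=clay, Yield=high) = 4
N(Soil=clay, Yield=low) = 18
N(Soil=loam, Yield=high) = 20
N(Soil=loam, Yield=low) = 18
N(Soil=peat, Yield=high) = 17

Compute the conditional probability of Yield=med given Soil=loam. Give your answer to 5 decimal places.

0.41538

Total with Soil=loam: 18 + 27 + 20 = 65.
P(Yield=med | Soil=loam) = 27/65 = 0.41538.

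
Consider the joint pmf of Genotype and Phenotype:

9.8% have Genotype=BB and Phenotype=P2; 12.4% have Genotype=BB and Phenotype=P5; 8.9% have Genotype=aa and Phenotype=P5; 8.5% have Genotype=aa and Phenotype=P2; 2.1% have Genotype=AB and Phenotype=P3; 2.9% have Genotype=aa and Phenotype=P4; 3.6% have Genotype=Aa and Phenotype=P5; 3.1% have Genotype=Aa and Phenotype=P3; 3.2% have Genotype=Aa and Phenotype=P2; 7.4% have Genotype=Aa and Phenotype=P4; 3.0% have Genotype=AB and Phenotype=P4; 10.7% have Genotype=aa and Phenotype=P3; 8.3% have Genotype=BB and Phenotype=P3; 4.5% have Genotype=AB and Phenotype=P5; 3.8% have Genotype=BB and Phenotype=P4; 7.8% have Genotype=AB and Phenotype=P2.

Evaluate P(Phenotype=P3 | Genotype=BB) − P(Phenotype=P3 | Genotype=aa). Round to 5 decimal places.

-0.10318

P(Genotype=BB) = 0.098 + 0.083 + 0.038 + 0.124 = 0.343; P(Phenotype=P3 | Genotype=BB) = 0.083/0.343 = 0.241983.
P(Genotype=aa) = 0.085 + 0.107 + 0.029 + 0.089 = 0.310; P(Phenotype=P3 | Genotype=aa) = 0.107/0.310 = 0.345161.
Difference = -0.10318.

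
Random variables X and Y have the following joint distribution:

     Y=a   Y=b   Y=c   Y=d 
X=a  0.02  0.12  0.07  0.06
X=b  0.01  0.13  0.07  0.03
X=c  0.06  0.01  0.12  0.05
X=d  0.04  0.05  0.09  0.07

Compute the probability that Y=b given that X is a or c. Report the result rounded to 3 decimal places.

P(X=a) = 0.02 + 0.12 + 0.07 + 0.06 = 0.27.
P(X=c) = 0.06 + 0.01 + 0.12 + 0.05 = 0.24.
P(X ∈ {a, c}) = 0.27 + 0.24 = 0.51; P(Y=b, X ∈ {a, c}) = 0.12 + 0.01 = 0.13.
P(Y=b | X ∈ {a, c}) = 0.13/0.51 = 0.255.

0.255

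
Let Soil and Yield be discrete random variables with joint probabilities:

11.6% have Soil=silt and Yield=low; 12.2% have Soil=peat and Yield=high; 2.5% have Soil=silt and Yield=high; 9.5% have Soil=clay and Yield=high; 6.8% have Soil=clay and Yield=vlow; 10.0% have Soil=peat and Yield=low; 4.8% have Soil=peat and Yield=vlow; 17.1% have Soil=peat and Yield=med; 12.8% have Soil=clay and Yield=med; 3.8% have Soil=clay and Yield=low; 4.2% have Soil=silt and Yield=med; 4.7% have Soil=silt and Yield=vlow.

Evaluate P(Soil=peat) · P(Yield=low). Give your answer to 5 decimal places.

P(Soil=peat) = 0.048 + 0.100 + 0.171 + 0.122 = 0.441.
P(Yield=low) = 0.038 + 0.116 + 0.100 = 0.254.
Product: 0.441 × 0.254 = 0.11201.

0.11201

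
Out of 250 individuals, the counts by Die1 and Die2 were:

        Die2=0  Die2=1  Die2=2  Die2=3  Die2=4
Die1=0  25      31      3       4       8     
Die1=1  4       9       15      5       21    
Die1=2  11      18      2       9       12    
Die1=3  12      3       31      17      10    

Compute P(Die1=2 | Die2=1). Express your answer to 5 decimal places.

Total with Die2=1: 31 + 9 + 18 + 3 = 61.
P(Die1=2 | Die2=1) = 18/61 = 0.29508.

0.29508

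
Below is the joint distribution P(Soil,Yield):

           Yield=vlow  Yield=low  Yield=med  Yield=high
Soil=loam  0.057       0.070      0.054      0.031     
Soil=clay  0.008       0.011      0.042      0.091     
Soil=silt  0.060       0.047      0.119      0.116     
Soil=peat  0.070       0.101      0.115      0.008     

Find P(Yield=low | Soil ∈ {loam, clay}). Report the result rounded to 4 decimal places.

P(Soil=loam) = 0.057 + 0.070 + 0.054 + 0.031 = 0.212.
P(Soil=clay) = 0.008 + 0.011 + 0.042 + 0.091 = 0.152.
P(Soil ∈ {loam, clay}) = 0.212 + 0.152 = 0.364; P(Yield=low, Soil ∈ {loam, clay}) = 0.070 + 0.011 = 0.081.
P(Yield=low | Soil ∈ {loam, clay}) = 0.081/0.364 = 0.2225.

0.2225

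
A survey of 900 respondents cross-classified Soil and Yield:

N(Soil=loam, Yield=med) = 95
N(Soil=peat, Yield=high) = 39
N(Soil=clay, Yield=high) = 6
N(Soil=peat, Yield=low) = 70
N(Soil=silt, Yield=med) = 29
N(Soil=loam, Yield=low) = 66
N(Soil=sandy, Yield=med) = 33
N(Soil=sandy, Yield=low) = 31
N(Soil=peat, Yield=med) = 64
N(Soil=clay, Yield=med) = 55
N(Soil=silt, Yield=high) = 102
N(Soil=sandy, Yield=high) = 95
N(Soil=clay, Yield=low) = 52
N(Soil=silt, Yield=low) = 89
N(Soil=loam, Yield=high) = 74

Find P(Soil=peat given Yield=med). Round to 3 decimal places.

0.232

Total with Yield=med: 33 + 95 + 55 + 29 + 64 = 276.
P(Soil=peat | Yield=med) = 64/276 = 0.232.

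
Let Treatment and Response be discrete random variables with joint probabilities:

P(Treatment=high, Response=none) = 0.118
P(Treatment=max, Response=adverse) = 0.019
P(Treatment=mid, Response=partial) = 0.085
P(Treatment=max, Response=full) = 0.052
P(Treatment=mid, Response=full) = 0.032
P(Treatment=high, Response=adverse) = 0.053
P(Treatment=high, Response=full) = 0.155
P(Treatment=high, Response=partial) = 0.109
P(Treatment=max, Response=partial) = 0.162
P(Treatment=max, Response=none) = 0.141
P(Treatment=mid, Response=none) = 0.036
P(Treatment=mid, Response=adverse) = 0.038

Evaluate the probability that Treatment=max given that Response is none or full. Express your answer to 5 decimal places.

0.36142

P(Response=none) = 0.036 + 0.118 + 0.141 = 0.295.
P(Response=full) = 0.032 + 0.155 + 0.052 = 0.239.
P(Response ∈ {none, full}) = 0.295 + 0.239 = 0.534; P(Treatment=max, Response ∈ {none, full}) = 0.141 + 0.052 = 0.193.
P(Treatment=max | Response ∈ {none, full}) = 0.193/0.534 = 0.36142.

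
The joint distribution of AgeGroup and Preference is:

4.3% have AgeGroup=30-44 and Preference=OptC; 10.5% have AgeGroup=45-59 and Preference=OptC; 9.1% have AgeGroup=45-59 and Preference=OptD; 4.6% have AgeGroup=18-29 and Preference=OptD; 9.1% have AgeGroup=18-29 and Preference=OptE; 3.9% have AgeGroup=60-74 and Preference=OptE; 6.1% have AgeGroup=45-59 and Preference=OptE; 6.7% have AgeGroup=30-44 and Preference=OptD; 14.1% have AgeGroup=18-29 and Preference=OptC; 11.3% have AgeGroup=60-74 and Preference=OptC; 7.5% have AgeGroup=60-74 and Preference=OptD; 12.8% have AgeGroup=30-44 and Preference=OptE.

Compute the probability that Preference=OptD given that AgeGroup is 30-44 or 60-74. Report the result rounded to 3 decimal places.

0.305

P(AgeGroup=30-44) = 0.043 + 0.067 + 0.128 = 0.238.
P(AgeGroup=60-74) = 0.113 + 0.075 + 0.039 = 0.227.
P(AgeGroup ∈ {30-44, 60-74}) = 0.238 + 0.227 = 0.465; P(Preference=OptD, AgeGroup ∈ {30-44, 60-74}) = 0.067 + 0.075 = 0.142.
P(Preference=OptD | AgeGroup ∈ {30-44, 60-74}) = 0.142/0.465 = 0.305.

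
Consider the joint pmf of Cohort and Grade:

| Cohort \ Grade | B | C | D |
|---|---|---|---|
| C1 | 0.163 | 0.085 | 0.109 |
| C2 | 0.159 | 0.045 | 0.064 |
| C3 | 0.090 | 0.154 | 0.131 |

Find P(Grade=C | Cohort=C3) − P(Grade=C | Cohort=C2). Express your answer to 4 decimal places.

P(Cohort=C3) = 0.090 + 0.154 + 0.131 = 0.375; P(Grade=C | Cohort=C3) = 0.154/0.375 = 0.41067.
P(Cohort=C2) = 0.159 + 0.045 + 0.064 = 0.268; P(Grade=C | Cohort=C2) = 0.045/0.268 = 0.16791.
Difference = 0.2428.

0.2428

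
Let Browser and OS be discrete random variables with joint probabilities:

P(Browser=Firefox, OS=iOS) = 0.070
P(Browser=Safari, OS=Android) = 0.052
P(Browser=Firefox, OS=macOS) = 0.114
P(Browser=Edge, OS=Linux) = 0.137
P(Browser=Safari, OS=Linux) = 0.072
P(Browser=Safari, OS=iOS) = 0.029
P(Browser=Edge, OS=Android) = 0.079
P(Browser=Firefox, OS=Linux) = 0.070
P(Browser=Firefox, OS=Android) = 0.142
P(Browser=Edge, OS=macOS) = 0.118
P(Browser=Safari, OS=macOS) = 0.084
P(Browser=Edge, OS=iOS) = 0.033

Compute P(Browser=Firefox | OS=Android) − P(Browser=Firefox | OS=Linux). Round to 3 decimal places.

P(OS=Android) = 0.142 + 0.052 + 0.079 = 0.273; P(Browser=Firefox | OS=Android) = 0.142/0.273 = 0.5201.
P(OS=Linux) = 0.070 + 0.072 + 0.137 = 0.279; P(Browser=Firefox | OS=Linux) = 0.070/0.279 = 0.2509.
Difference = 0.269.

0.269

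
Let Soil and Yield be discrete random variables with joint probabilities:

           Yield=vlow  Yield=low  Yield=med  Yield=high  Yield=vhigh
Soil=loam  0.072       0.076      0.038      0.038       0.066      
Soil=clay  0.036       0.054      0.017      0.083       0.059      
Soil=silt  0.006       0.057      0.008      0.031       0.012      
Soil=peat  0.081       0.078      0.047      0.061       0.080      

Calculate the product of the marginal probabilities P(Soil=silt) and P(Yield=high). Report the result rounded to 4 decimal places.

0.0243

P(Soil=silt) = 0.006 + 0.057 + 0.008 + 0.031 + 0.012 = 0.114.
P(Yield=high) = 0.038 + 0.083 + 0.031 + 0.061 = 0.213.
Product: 0.114 × 0.213 = 0.0243.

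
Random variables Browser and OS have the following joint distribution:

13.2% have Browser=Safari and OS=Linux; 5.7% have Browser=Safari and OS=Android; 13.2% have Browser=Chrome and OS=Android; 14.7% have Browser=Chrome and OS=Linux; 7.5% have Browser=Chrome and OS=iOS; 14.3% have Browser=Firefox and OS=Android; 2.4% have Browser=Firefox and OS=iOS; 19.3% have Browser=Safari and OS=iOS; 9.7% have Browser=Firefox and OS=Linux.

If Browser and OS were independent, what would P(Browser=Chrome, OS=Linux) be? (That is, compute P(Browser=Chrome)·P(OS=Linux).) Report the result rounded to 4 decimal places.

P(Browser=Chrome) = 0.147 + 0.075 + 0.132 = 0.354.
P(OS=Linux) = 0.147 + 0.097 + 0.132 = 0.376.
Product: 0.354 × 0.376 = 0.1331.

0.1331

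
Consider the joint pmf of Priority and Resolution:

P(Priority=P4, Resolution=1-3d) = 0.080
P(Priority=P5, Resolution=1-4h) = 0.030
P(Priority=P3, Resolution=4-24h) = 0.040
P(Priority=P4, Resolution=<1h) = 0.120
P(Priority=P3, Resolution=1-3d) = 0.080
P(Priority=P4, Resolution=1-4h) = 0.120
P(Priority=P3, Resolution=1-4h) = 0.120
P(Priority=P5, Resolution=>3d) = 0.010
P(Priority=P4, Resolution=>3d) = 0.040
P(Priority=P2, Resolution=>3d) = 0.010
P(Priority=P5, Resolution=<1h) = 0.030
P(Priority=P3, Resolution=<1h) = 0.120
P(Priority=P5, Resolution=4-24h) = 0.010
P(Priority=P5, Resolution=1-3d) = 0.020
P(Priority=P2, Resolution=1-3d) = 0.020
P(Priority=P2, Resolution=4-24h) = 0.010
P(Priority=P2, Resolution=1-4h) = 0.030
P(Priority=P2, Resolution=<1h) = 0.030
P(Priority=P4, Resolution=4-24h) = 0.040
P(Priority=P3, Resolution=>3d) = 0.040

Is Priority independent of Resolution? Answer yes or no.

Every cell satisfies P(Priority,Resolution) = P(Priority)·P(Resolution). For instance P(Priority=P2) = 0.100, P(Resolution=1-4h) = 0.300, and 0.100×0.300 = 0.030 matches the joint entry. So Priority and Resolution are independent.

yes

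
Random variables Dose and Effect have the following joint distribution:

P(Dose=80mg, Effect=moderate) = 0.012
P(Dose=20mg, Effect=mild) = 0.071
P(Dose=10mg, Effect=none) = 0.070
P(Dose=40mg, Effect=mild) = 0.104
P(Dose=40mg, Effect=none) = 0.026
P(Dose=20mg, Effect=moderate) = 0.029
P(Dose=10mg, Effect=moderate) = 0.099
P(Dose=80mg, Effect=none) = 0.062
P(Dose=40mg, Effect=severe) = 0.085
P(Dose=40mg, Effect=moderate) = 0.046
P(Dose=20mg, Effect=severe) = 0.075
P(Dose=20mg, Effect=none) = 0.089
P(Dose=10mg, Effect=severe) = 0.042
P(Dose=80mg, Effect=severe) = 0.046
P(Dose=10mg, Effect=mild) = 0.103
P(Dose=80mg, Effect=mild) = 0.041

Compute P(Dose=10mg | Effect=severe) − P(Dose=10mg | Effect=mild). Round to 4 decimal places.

-0.1535

P(Effect=severe) = 0.042 + 0.075 + 0.085 + 0.046 = 0.248; P(Dose=10mg | Effect=severe) = 0.042/0.248 = 0.16935.
P(Effect=mild) = 0.103 + 0.071 + 0.104 + 0.041 = 0.319; P(Dose=10mg | Effect=mild) = 0.103/0.319 = 0.32288.
Difference = -0.1535.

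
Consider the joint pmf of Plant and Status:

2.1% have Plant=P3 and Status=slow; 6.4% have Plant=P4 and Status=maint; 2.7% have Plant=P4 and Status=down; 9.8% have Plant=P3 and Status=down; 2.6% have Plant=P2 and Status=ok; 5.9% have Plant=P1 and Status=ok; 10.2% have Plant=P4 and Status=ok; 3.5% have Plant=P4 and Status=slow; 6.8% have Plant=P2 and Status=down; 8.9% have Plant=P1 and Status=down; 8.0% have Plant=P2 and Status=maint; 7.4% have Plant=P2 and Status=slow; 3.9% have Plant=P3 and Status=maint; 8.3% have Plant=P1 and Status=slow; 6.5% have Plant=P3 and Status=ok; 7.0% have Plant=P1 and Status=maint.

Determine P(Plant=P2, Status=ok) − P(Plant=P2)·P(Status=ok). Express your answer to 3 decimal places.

-0.036

P(Plant=P2) = 0.026 + 0.074 + 0.068 + 0.080 = 0.248.
P(Status=ok) = 0.059 + 0.026 + 0.065 + 0.102 = 0.252.
P(Plant=P2, Status=ok) − P(Plant=P2)P(Status=ok) = 0.026 − 0.248×0.252 = -0.036.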